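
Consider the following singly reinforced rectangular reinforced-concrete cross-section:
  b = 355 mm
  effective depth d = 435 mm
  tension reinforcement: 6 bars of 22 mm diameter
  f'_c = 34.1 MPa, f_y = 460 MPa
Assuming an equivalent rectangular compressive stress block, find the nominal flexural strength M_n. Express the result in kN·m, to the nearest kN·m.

M_n ≈ 403 kN·m

A_s = 6 × 380 = 2280 mm².
T = A_s f_y = 2280 × 460 = 1048800 N = 1048.8 kN.
From C = T: a = T/(0.85 f'_c b) = 1048800/(0.85 × 34.1 × 355) = 101.93 mm.
M_n = T(d − a/2) = 1048.8 kN × (435 − 50.965) mm = 402.78 kN·m.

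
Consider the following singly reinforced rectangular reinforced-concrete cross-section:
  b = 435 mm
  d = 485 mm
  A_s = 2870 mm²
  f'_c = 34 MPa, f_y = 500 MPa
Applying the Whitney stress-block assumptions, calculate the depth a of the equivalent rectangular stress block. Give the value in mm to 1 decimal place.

T = A_s f_y = 2870 × 500 = 1435000 N = 1435 kN.
Setting C = 0.85 f'_c a b equal to T: a = 1435000/(0.85 × 34 × 435) = 114.1 mm.

a ≈ 114.1 mm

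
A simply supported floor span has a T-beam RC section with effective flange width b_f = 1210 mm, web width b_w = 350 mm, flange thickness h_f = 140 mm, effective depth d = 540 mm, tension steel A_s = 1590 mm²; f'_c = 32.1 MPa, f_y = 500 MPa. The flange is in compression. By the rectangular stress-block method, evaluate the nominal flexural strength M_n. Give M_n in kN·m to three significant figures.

Tension: T = A_s f_y = 1590 × 500 = 795000 N.
Try a within the flange: a = T/(0.85 f'_c b_f) = 795000/(0.85 × 32.1 × 1210) = 24.08 mm.
Since a = 24.08 ≤ h_f = 140 mm, the stress block lies entirely in the flange; analyse as a rectangular beam of width b_f.
M_n = T(d − a/2) = 795000 × (540 − 12.04) = 419.73 × 10⁶ N·mm.
M_n = 419.73 kN·m.

M_n ≈ 420 kN·m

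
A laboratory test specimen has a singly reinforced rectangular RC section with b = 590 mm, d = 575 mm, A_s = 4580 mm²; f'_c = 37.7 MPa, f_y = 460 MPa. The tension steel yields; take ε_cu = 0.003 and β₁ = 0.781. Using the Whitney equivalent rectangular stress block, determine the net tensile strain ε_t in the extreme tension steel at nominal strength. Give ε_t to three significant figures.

ε_t ≈ 0.00909

a = A_s f_y/(0.85 f'_c b) = 111.43 mm.
β₁ = 0.781, so c = a/β₁ = 111.43/0.781 = 142.68 mm.
From the linear strain diagram with ε_cu = 0.003: ε_t = 0.003 (d − c)/c = 0.003 × (575 − 142.68)/142.68 = 0.00909.
Since ε_t ≥ 0.005, the section is tension-controlled.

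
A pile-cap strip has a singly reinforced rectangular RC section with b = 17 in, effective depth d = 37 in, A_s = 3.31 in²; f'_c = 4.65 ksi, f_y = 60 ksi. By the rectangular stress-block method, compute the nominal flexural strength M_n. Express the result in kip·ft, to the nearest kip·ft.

T = A_s f_y = 3.31 × 60 = 198.6 kips.
a = T/(0.85 f'_c b) = 198.6/(0.85 × 4.65 × 17) = 2.956 in.
M_n = T(d − a/2) = 198.6 × (37 − 1.478) = 7054.7 kip·in = 7054.7/12 = 587.89 kip·ft.

M_n ≈ 588 kip·ft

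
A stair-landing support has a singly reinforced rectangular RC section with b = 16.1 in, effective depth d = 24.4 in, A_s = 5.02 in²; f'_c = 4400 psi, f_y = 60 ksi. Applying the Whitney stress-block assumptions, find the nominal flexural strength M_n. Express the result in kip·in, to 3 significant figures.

M_n ≈ 6600 kip·in

T = A_s f_y = 5.02 × 60 = 301.2 kips.
a = T/(0.85 f'_c b) = 301.2/(0.85 × 4.4 × 16.1) = 5.002 in.
M_n = T(d − a/2) = 301.2 × (24.4 − 2.501) = 6596.0 kip·in.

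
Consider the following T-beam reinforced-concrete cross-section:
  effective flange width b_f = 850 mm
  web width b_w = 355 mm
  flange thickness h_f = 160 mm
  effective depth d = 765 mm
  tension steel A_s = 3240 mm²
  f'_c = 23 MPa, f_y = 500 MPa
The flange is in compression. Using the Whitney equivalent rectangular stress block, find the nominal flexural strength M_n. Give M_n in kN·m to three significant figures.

Tension: T = A_s f_y = 3240 × 500 = 1620000 N.
Try a within the flange: a = T/(0.85 f'_c b_f) = 1620000/(0.85 × 23 × 850) = 97.49 mm.
Since a = 97.49 ≤ h_f = 160 mm, the stress block lies entirely in the flange; analyse as a rectangular beam of width b_f.
M_n = T(d − a/2) = 1620000 × (765 − 48.745) = 1160.33 × 10⁶ N·mm.
M_n = 1160.33 kN·m.

M_n ≈ 1160 kN·m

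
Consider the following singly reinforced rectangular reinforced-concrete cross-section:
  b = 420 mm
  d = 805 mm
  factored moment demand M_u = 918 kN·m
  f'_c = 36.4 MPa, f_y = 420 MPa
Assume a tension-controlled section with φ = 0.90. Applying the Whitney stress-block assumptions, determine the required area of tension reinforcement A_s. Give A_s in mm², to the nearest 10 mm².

M_n = M_u/φ = 918/0.90 = 1020 kN·m.
With M_n = 0.85 f'_c a b (d − a/2), solve the quadratic for a:
a = d − √(d² − 2M_n/(0.85 f'_c b)) = 805 − √(805² − 2 × 1020×10⁶/(0.85 × 36.4 × 420)) = 104.26 mm.
A_s = 0.85 f'_c a b / f_y = 0.85 × 36.4 × 104.26 × 420 / 420 = 3225.8 mm².

A_s ≈ 3230 mm²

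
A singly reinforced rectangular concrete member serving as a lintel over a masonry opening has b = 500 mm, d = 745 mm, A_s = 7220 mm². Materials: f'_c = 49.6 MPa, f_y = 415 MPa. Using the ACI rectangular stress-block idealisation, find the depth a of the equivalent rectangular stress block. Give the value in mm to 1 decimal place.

a ≈ 142.1 mm

T = A_s f_y = 7220 × 415 = 2996300 N = 2996.3 kN.
Setting C = 0.85 f'_c a b equal to T: a = 2996300/(0.85 × 49.6 × 500) = 142.1 mm.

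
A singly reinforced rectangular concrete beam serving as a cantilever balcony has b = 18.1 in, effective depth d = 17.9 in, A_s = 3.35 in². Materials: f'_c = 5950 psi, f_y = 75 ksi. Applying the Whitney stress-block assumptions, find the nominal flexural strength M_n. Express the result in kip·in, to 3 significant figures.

M_n ≈ 4150 kip·in

T = A_s f_y = 3.35 × 75 = 251.25 kips.
a = T/(0.85 f'_c b) = 251.25/(0.85 × 5.95 × 18.1) = 2.745 in.
M_n = T(d − a/2) = 251.25 × (17.9 − 1.3725) = 4152.5 kip·in.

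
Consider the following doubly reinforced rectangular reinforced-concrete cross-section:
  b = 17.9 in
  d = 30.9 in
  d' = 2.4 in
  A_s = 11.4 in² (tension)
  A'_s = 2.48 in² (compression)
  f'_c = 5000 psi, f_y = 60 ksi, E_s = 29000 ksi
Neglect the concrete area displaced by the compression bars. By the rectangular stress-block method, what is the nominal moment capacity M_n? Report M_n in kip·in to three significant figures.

M_n ≈ 18900 kip·in

Assume both steels yield.
a = (A_s − A'_s) f_y/(0.85 f'_c b) = (11.4 − 2.48) × 60/(0.85 × 5 × 17.9) = 7.035 in.
c = a/β₁ = 7.035/0.8 = 8.794 in; ε'_s = 0.003(c − d')/c = 0.0022 ≥ ε_y = 0.0021, so the compression steel yields.
M_n = (A_s − A'_s) f_y (d − a/2) + A'_s f_y (d − d') = 535.2 × (30.9 − 3.5175) + 148.8 × (30.9 − 2.4) = 14655.1 + 4240.8 = 18895.9 kip·in.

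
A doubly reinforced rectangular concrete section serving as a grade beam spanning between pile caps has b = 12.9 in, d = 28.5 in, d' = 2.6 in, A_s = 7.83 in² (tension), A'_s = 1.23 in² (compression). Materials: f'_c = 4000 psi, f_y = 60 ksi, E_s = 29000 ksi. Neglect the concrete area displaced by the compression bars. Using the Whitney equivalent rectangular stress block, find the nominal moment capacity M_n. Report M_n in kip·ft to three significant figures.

M_n ≈ 951 kip·ft

Assume both steels yield.
a = (A_s − A'_s) f_y/(0.85 f'_c b) = (7.83 − 1.23) × 60/(0.85 × 4 × 12.9) = 9.029 in.
c = a/β₁ = 9.029/0.85 = 10.622 in; ε'_s = 0.003(c − d')/c = 0.0023 ≥ ε_y = 0.0021, so the compression steel yields.
M_n = (A_s − A'_s) f_y (d − a/2) + A'_s f_y (d − d') = 396 × (28.5 − 4.5145) + 73.8 × (28.5 − 2.6) = 9498.3 + 1911.4 = 11409.7 kip·in = 11409.7/12 = 950.81 kip·ft.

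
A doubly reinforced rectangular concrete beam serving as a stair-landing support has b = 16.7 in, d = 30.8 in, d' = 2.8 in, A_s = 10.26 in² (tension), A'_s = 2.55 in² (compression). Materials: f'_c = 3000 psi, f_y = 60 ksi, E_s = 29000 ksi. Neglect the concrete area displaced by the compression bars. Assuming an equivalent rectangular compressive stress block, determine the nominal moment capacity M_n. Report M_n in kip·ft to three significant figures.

M_n ≈ 1330 kip·ft

Assume both steels yield.
a = (A_s − A'_s) f_y/(0.85 f'_c b) = (10.26 − 2.55) × 60/(0.85 × 3 × 16.7) = 10.863 in.
c = a/β₁ = 10.863/0.85 = 12.780 in; ε'_s = 0.003(c − d')/c = 0.0023 ≥ ε_y = 0.0021, so the compression steel yields.
M_n = (A_s − A'_s) f_y (d − a/2) + A'_s f_y (d − d') = 462.6 × (30.8 − 5.4315) + 153 × (30.8 − 2.8) = 11735.5 + 4284.0 = 16019.5 kip·in = 16019.5/12 = 1334.96 kip·ft.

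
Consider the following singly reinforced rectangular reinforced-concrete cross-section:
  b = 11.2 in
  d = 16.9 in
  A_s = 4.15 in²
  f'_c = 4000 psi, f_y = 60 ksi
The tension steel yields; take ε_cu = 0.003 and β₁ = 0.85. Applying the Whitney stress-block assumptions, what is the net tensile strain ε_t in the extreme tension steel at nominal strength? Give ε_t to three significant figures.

a = A_s f_y/(0.85 f'_c b) = 6.539 in.
β₁ = 0.85, so c = a/β₁ = 6.539/0.85 = 7.693 in.
From the linear strain diagram with ε_cu = 0.003: ε_t = 0.003 (d − c)/c = 0.003 × (16.9 − 7.693)/7.693 = 0.00359.
ε_t < 0.004 — the section is over-reinforced for flexure under ACI limits.

ε_t ≈ 0.00359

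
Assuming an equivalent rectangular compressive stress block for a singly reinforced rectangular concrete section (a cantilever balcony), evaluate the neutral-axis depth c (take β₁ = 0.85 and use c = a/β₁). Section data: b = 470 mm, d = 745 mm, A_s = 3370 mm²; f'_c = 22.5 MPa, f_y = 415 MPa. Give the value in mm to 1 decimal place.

T = A_s f_y = 3370 × 415 = 1398550 N = 1398.55 kN.
Setting C = 0.85 f'_c a b equal to T: a = 1398550/(0.85 × 22.5 × 470) = 155.589 mm.
With β₁ = 0.85, c = a/β₁ = 155.589/0.85 = 183.0 mm.

c ≈ 183.0 mm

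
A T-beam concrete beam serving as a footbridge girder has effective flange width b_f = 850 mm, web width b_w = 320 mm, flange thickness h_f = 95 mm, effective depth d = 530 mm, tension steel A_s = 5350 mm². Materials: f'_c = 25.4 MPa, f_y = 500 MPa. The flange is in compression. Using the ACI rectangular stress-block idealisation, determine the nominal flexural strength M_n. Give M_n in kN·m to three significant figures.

M_n ≈ 1180 kN·m

Tension: T = A_s f_y = 5350 × 500 = 2675000 N.
Try a within the flange: a = T/(0.85 f'_c b_f) = 2675000/(0.85 × 25.4 × 850) = 145.76 mm.
a = 145.76 > h_f = 95 mm: the block extends into the web. Split into flange-overhang and web parts.
C_f = 0.85 f'_c (b_f − b_w) h_f = 0.85 × 25.4 × (850 − 320) × 95 = 1087057 N.
Remaining web compression depth: a_w = (T − C_f)/(0.85 f'_c b_w) = (2675000 − 1087057)/(0.85 × 25.4 × 320) = 229.84 mm.
M_n = C_f(d − h_f/2) + (T − C_f)(d − a_w/2) = 1087057 × (530 − 47.5) + 1587943 × (530 − 114.92) = 524.51 + 659.12 = 1183.63 × 10⁶ N·mm.
M_n = 1183.63 kN·m.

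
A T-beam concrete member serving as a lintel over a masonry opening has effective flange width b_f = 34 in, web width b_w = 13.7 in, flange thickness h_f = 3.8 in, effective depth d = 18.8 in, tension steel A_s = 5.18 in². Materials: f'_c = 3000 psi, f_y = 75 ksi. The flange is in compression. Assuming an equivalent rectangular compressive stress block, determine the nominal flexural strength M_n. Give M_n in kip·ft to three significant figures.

Tension: T = A_s f_y = 5.18 × 75 = 388.5 kips.
Try a within the flange: a = T/(0.85 f'_c b_f) = 388.5/(0.85 × 3 × 34) = 4.481 in.
a = 4.481 > h_f = 3.8 in: the block extends into the web. Split into flange-overhang and web parts.
C_f = 0.85 f'_c (b_f − b_w) h_f = 0.85 × 3 × (34 − 13.7) × 3.8 = 196.7 kips.
Remaining web compression depth: a_w = (T − C_f)/(0.85 f'_c b_w) = (388.5 − 196.7)/(0.85 × 3 × 13.7) = 5.490 in.
M_n = C_f(d − h_f/2) + (T − C_f)(d − a_w/2) = 196.7 × (18.8 − 1.9) + 191.8 × (18.8 − 2.745) = 3324.2 + 3079.3 = 6403.5 kip·in.
M_n = 6403.5/12 = 533.63 kip·ft.

M_n ≈ 534 kip·ft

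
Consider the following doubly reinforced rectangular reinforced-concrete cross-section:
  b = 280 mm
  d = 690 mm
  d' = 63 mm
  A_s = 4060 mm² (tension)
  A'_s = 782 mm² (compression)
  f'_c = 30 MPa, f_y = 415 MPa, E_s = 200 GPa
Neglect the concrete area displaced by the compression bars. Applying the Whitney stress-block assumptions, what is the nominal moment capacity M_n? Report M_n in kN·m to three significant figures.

Assume both tension and compression steel yield.
Net tension couple steel: A_s − A'_s = 3278 mm².
a = (A_s − A'_s) f_y / (0.85 f'_c b) = 1360370/(0.85 × 30 × 280) = 190.53 mm.
c = a/β₁ = 190.53/0.836 = 227.91 mm; ε'_s = 0.003(c − d')/c = 0.0022 ≥ f_y/E_s = 0.0021, so compression steel does yield.
M_n = (A_s − A'_s) f_y (d − a/2) + A'_s f_y (d − d') = [1360370 × (690 − 95.265) + 324530 × (690 − 63)] × 10⁻⁶ = 809.06 + 203.48 = 1012.54 kN·m.

M_n ≈ 1010 kN·m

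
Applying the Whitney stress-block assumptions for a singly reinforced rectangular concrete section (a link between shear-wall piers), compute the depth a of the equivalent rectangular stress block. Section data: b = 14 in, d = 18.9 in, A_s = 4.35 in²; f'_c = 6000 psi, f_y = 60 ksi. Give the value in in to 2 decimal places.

a ≈ 3.66 in

T = A_s f_y = 4.35 × 60 = 261 kips.
a = T/(0.85 f'_c b) = 261/(0.85 × 6 × 14) = 3.66 in.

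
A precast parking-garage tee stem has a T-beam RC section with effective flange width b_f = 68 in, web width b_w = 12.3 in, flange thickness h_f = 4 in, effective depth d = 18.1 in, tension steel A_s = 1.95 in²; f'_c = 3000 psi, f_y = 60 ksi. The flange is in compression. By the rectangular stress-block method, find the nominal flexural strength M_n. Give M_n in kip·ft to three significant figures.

M_n ≈ 173 kip·ft

Tension: T = A_s f_y = 1.95 × 60 = 117 kips.
Try a within the flange: a = T/(0.85 f'_c b_f) = 117/(0.85 × 3 × 68) = 0.675 in.
Since a = 0.675 ≤ h_f = 4 in, the stress block lies entirely in the flange; analyse as a rectangular beam of width b_f.
M_n = T(d − a/2) = 117 × (18.1 − 0.3375) = 2078.2 kip·in.
M_n = 2078.2/12 = 173.18 kip·ft.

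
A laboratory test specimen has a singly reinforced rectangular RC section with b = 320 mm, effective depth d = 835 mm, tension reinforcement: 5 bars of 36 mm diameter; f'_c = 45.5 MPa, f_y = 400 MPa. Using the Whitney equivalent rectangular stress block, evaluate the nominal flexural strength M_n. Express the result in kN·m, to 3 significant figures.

A_s = 5 × 1018 = 5090 mm².
T = A_s f_y = 5090 × 400 = 2036000 N = 2036 kN.
From C = T: a = T/(0.85 f'_c b) = 2036000/(0.85 × 45.5 × 320) = 164.51 mm.
M_n = T(d − a/2) = 2036 kN × (835 − 82.255) mm = 1532.59 kN·m.

M_n ≈ 1530 kN·m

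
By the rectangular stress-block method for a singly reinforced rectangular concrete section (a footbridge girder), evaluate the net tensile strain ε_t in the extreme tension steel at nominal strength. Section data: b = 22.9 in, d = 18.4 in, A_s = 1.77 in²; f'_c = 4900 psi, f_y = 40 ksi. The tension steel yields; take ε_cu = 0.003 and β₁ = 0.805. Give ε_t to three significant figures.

a = A_s f_y/(0.85 f'_c b) = 0.742 in.
β₁ = 0.805, so c = a/β₁ = 0.742/0.805 = 0.922 in.
From the linear strain diagram with ε_cu = 0.003: ε_t = 0.003 (d − c)/c = 0.003 × (18.4 − 0.922)/0.922 = 0.0569.
Since ε_t ≥ 0.005, the section is tension-controlled.

ε_t ≈ 0.0569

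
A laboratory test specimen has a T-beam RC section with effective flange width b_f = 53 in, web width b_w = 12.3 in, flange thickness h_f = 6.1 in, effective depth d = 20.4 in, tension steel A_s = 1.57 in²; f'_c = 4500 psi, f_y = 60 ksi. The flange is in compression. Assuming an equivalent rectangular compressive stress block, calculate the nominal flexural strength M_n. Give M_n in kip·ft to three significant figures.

Tension: T = A_s f_y = 1.57 × 60 = 94.2 kips.
Try a within the flange: a = T/(0.85 f'_c b_f) = 94.2/(0.85 × 4.5 × 53) = 0.465 in.
Since a = 0.465 ≤ h_f = 6.1 in, the stress block lies entirely in the flange; analyse as a rectangular beam of width b_f.
M_n = T(d − a/2) = 94.2 × (20.4 − 0.2325) = 1899.8 kip·in.
M_n = 1899.8/12 = 158.32 kip·ft.

M_n ≈ 158 kip·ft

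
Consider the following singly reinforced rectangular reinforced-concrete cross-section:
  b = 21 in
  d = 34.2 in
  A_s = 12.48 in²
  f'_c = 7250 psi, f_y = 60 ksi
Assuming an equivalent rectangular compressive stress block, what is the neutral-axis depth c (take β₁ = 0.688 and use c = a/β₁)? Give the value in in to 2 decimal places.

c ≈ 8.41 in

T = A_s f_y = 12.48 × 60 = 748.8 kips.
a = T/(0.85 f'_c b) = 748.8/(0.85 × 7.25 × 21) = 5.7861 in.
With β₁ = 0.688, c = a/β₁ = 5.7861/0.688 = 8.41 in.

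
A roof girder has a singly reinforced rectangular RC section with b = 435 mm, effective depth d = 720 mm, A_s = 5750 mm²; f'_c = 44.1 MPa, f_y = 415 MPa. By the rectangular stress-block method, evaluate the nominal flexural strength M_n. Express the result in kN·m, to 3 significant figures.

T = A_s f_y = 5750 × 415 = 2386250 N = 2386.25 kN.
From C = T: a = T/(0.85 f'_c b) = 2386250/(0.85 × 44.1 × 435) = 146.34 mm.
M_n = T(d − a/2) = 2386.25 kN × (720 − 73.17) mm = 1543.50 kN·m.

M_n ≈ 1540 kN·m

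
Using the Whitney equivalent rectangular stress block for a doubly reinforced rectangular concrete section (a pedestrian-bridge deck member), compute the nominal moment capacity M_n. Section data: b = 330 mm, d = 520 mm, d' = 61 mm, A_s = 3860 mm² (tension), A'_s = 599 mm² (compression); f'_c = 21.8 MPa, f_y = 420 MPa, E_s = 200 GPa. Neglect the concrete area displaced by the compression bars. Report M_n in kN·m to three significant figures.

M_n ≈ 674 kN·m

Assume both tension and compression steel yield.
Net tension couple steel: A_s − A'_s = 3261 mm².
a = (A_s − A'_s) f_y / (0.85 f'_c b) = 1369620/(0.85 × 21.8 × 330) = 223.98 mm.
c = a/β₁ = 223.98/0.85 = 263.51 mm; ε'_s = 0.003(c − d')/c = 0.0023 ≥ f_y/E_s = 0.0021, so compression steel does yield.
M_n = (A_s − A'_s) f_y (d − a/2) + A'_s f_y (d − d') = [1369620 × (520 − 111.99) + 251580 × (520 − 61)] × 10⁻⁶ = 558.82 + 115.48 = 674.30 kN·m.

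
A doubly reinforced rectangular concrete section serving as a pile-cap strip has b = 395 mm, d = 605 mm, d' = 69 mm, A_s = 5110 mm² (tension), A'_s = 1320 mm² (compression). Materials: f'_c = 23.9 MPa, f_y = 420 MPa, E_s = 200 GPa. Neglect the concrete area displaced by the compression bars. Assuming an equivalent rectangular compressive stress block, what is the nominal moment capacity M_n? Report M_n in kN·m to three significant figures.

M_n ≈ 1100 kN·m

Assume both tension and compression steel yield.
Net tension couple steel: A_s − A'_s = 3790 mm².
a = (A_s − A'_s) f_y / (0.85 f'_c b) = 1591800/(0.85 × 23.9 × 395) = 198.37 mm.
c = a/β₁ = 198.37/0.85 = 233.38 mm; ε'_s = 0.003(c − d')/c = 0.0021 ≥ f_y/E_s = 0.0021, so compression steel does yield.
M_n = (A_s − A'_s) f_y (d − a/2) + A'_s f_y (d − d') = [1591800 × (605 − 99.185) + 554400 × (605 − 69)] × 10⁻⁶ = 805.16 + 297.16 = 1102.32 kN·m.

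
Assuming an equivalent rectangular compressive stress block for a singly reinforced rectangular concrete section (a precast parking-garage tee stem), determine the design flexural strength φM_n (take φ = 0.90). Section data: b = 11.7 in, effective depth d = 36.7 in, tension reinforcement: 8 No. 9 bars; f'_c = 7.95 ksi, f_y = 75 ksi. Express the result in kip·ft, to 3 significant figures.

φM_n ≈ 1480 kip·ft

A_s = 8 × 1 = 8 in².
T = A_s f_y = 8 × 75 = 600 kips.
a = T/(0.85 f'_c b) = 600/(0.85 × 7.95 × 11.7) = 7.589 in.
M_n = T(d − a/2) = 600 × (36.7 − 3.7945) = 19743.3 kip·in = 19743.3/12 = 1645.28 kip·ft.
φM_n = 0.90 × 1645.28 = 1480.75 kip·ft.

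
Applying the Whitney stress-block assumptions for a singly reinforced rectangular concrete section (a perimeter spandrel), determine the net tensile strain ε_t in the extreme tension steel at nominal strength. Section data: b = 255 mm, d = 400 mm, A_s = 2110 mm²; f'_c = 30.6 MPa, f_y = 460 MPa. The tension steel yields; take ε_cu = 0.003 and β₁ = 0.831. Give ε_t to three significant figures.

a = A_s f_y/(0.85 f'_c b) = 146.34 mm.
β₁ = 0.831, so c = a/β₁ = 146.34/0.831 = 176.10 mm.
From the linear strain diagram with ε_cu = 0.003: ε_t = 0.003 (d − c)/c = 0.003 × (400 − 176.10)/176.10 = 0.00381.
ε_t < 0.004 — the section is over-reinforced for flexure under ACI limits.

ε_t ≈ 0.00381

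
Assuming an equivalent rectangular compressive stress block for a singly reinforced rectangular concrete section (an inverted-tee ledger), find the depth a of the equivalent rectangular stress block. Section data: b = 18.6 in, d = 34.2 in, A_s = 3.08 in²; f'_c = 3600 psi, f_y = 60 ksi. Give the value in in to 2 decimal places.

a ≈ 3.25 in

T = A_s f_y = 3.08 × 60 = 184.8 kips.
a = T/(0.85 f'_c b) = 184.8/(0.85 × 3.6 × 18.6) = 3.25 in.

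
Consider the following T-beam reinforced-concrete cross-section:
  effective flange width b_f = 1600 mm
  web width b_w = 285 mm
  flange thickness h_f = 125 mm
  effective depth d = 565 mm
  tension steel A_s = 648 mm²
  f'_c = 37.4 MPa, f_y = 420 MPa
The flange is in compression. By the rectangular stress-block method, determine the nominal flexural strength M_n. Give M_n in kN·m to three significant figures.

M_n ≈ 153 kN·m

Tension: T = A_s f_y = 648 × 420 = 272160 N.
Try a within the flange: a = T/(0.85 f'_c b_f) = 272160/(0.85 × 37.4 × 1600) = 5.35 mm.
Since a = 5.35 ≤ h_f = 125 mm, the stress block lies entirely in the flange; analyse as a rectangular beam of width b_f.
M_n = T(d − a/2) = 272160 × (565 − 2.675) = 153.04 × 10⁶ N·mm.
M_n = 153.04 kN·m.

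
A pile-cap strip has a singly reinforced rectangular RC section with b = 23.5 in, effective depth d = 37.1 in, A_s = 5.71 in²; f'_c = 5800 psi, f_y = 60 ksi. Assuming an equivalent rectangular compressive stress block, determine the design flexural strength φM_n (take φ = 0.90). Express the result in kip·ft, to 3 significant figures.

φM_n ≈ 915 kip·ft

T = A_s f_y = 5.71 × 60 = 342.6 kips.
a = T/(0.85 f'_c b) = 342.6/(0.85 × 5.8 × 23.5) = 2.957 in.
M_n = T(d − a/2) = 342.6 × (37.1 − 1.4785) = 12203.9 kip·in = 12203.9/12 = 1016.99 kip·ft.
φM_n = 0.90 × 1016.99 = 915.29 kip·ft.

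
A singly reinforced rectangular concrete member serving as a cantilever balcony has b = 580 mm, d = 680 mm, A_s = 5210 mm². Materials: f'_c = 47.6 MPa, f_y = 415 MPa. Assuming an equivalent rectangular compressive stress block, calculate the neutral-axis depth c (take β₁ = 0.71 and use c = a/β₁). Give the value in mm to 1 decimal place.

c ≈ 129.8 mm

T = A_s f_y = 5210 × 415 = 2162150 N = 2162.15 kN.
Setting C = 0.85 f'_c a b equal to T: a = 2162150/(0.85 × 47.6 × 580) = 92.137 mm.
With β₁ = 0.71, c = a/β₁ = 92.137/0.71 = 129.8 mm.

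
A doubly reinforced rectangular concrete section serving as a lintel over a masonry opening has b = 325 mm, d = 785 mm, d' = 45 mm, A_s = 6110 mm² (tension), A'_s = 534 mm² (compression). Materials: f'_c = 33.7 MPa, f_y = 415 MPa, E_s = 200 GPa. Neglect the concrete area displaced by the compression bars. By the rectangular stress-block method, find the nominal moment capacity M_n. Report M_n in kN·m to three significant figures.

M_n ≈ 1690 kN·m

Assume both tension and compression steel yield.
Net tension couple steel: A_s − A'_s = 5576 mm².
a = (A_s − A'_s) f_y / (0.85 f'_c b) = 2314040/(0.85 × 33.7 × 325) = 248.56 mm.
c = a/β₁ = 248.56/0.809 = 307.24 mm; ε'_s = 0.003(c − d')/c = 0.0026 ≥ f_y/E_s = 0.0021, so compression steel does yield.
M_n = (A_s − A'_s) f_y (d − a/2) + A'_s f_y (d − d') = [2314040 × (785 − 124.28) + 221610 × (785 − 45)] × 10⁻⁶ = 1528.93 + 163.99 = 1692.92 kN·m.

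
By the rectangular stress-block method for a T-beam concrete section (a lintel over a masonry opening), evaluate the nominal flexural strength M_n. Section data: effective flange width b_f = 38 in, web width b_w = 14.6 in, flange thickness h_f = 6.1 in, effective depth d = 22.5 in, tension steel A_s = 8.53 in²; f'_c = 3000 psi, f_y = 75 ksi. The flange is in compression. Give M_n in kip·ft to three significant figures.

Tension: T = A_s f_y = 8.53 × 75 = 639.75 kips.
Try a within the flange: a = T/(0.85 f'_c b_f) = 639.75/(0.85 × 3 × 38) = 6.602 in.
a = 6.602 > h_f = 6.1 in: the block extends into the web. Split into flange-overhang and web parts.
C_f = 0.85 f'_c (b_f − b_w) h_f = 0.85 × 3 × (38 − 14.6) × 6.1 = 364.0 kips.
Remaining web compression depth: a_w = (T − C_f)/(0.85 f'_c b_w) = (639.75 − 364.0)/(0.85 × 3 × 14.6) = 7.407 in.
M_n = C_f(d − h_f/2) + (T − C_f)(d − a_w/2) = 364.0 × (22.5 − 3.05) + 275.75 × (22.5 − 3.7035) = 7079.8 + 5183.1 = 12262.9 kip·in.
M_n = 12262.9/12 = 1021.91 kip·ft.

M_n ≈ 1020 kip·ft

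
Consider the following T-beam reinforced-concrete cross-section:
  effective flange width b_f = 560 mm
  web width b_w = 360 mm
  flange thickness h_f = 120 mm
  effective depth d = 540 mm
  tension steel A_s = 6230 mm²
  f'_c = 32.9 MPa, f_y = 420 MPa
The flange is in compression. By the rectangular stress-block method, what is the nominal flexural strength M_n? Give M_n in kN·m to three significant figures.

M_n ≈ 1180 kN·m

Tension: T = A_s f_y = 6230 × 420 = 2616600 N.
Try a within the flange: a = T/(0.85 f'_c b_f) = 2616600/(0.85 × 32.9 × 560) = 167.08 mm.
a = 167.08 > h_f = 120 mm: the block extends into the web. Split into flange-overhang and web parts.
C_f = 0.85 f'_c (b_f − b_w) h_f = 0.85 × 32.9 × (560 − 360) × 120 = 671160 N.
Remaining web compression depth: a_w = (T − C_f)/(0.85 f'_c b_w) = (2616600 − 671160)/(0.85 × 32.9 × 360) = 193.24 mm.
M_n = C_f(d − h_f/2) + (T − C_f)(d − a_w/2) = 671160 × (540 − 60) + 1945440 × (540 − 96.62) = 322.16 + 862.57 = 1184.73 × 10⁶ N·mm.
M_n = 1184.73 kN·m.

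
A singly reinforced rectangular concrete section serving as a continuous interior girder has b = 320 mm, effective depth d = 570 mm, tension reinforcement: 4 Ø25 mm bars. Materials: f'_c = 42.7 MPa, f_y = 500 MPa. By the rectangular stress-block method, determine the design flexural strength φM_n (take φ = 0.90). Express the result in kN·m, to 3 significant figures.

A_s = 4 × 491 = 1964 mm².
T = A_s f_y = 1964 × 500 = 982000 N = 982 kN.
From C = T: a = T/(0.85 f'_c b) = 982000/(0.85 × 42.7 × 320) = 84.55 mm.
M_n = T(d − a/2) = 982 kN × (570 − 42.275) mm = 518.23 kN·m.
φM_n = 0.90 × 518.23 = 466.41 kN·m.

φM_n ≈ 466 kN·m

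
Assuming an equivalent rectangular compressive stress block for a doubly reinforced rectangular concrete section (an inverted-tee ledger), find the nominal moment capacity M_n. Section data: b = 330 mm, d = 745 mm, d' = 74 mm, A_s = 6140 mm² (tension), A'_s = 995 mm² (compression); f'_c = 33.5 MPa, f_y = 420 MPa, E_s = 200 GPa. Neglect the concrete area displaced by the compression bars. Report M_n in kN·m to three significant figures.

Assume both tension and compression steel yield.
Net tension couple steel: A_s − A'_s = 5145 mm².
a = (A_s − A'_s) f_y / (0.85 f'_c b) = 2160900/(0.85 × 33.5 × 330) = 229.96 mm.
c = a/β₁ = 229.96/0.811 = 283.55 mm; ε'_s = 0.003(c − d')/c = 0.0022 ≥ f_y/E_s = 0.0021, so compression steel does yield.
M_n = (A_s − A'_s) f_y (d − a/2) + A'_s f_y (d − d') = [2160900 × (745 − 114.98) + 417900 × (745 − 74)] × 10⁻⁶ = 1361.41 + 280.41 = 1641.82 kN·m.

M_n ≈ 1640 kN·m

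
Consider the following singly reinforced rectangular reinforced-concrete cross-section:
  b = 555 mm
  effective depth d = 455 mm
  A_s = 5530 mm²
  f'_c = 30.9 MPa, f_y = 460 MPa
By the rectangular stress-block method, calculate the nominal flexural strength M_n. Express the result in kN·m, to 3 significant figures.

M_n ≈ 935 kN·m

T = A_s f_y = 5530 × 460 = 2543800 N = 2543.8 kN.
From C = T: a = T/(0.85 f'_c b) = 2543800/(0.85 × 30.9 × 555) = 174.51 mm.
M_n = T(d − a/2) = 2543.8 kN × (455 − 87.255) mm = 935.47 kN·m.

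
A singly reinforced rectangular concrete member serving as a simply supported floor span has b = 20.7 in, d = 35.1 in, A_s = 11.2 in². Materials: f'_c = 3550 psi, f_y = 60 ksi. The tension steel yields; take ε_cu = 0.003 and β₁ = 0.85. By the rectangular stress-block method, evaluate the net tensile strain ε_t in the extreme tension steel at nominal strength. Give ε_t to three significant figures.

ε_t ≈ 0.00532

a = A_s f_y/(0.85 f'_c b) = 10.758 in.
β₁ = 0.85, so c = a/β₁ = 10.758/0.85 = 12.656 in.
From the linear strain diagram with ε_cu = 0.003: ε_t = 0.003 (d − c)/c = 0.003 × (35.1 − 12.656)/12.656 = 0.00532.
Since ε_t ≥ 0.005, the section is tension-controlled.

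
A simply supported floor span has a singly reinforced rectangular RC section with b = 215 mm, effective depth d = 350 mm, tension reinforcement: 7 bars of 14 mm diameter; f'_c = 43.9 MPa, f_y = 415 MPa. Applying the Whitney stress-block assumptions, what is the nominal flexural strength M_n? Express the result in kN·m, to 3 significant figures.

M_n ≈ 144 kN·m

A_s = 7 × 154 = 1078 mm².
T = A_s f_y = 1078 × 415 = 447370 N = 447.37 kN.
From C = T: a = T/(0.85 f'_c b) = 447370/(0.85 × 43.9 × 215) = 55.76 mm.
M_n = T(d − a/2) = 447.37 kN × (350 − 27.88) mm = 144.11 kN·m.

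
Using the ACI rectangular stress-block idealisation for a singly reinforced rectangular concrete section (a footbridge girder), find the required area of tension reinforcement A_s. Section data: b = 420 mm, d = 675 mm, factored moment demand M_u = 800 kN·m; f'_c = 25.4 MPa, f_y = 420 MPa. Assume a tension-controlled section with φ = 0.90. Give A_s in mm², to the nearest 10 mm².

A_s ≈ 3570 mm²

M_n = M_u/φ = 800/0.90 = 888.889 kN·m.
With M_n = 0.85 f'_c a b (d − a/2), solve the quadratic for a:
a = d − √(d² − 2M_n/(0.85 f'_c b)) = 675 − √(675² − 2 × 888.889×10⁶/(0.85 × 25.4 × 420)) = 165.52 mm.
A_s = 0.85 f'_c a b / f_y = 0.85 × 25.4 × 165.52 × 420 / 420 = 3573.6 mm².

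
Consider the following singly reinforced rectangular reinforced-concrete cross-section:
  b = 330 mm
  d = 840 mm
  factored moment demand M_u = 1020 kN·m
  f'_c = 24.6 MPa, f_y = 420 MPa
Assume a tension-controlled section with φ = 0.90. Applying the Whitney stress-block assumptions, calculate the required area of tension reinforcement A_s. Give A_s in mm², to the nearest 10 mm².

M_n = M_u/φ = 1020/0.90 = 1133.33 kN·m.
With M_n = 0.85 f'_c a b (d − a/2), solve the quadratic for a:
a = d − √(d² − 2M_n/(0.85 f'_c b)) = 840 − √(840² − 2 × 1133.33×10⁶/(0.85 × 24.6 × 330)) = 225.90 mm.
A_s = 0.85 f'_c a b / f_y = 0.85 × 24.6 × 225.90 × 330 / 420 = 3711.4 mm².

A_s ≈ 3710 mm²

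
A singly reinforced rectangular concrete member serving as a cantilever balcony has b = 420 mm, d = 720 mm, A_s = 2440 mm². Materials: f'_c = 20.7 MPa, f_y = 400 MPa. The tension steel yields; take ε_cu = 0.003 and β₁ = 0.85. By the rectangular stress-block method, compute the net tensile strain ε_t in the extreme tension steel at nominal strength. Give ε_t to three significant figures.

a = A_s f_y/(0.85 f'_c b) = 132.07 mm.
β₁ = 0.85, so c = a/β₁ = 132.07/0.85 = 155.38 mm.
From the linear strain diagram with ε_cu = 0.003: ε_t = 0.003 (d − c)/c = 0.003 × (720 − 155.38)/155.38 = 0.0109.
Since ε_t ≥ 0.005, the section is tension-controlled.

ε_t ≈ 0.0109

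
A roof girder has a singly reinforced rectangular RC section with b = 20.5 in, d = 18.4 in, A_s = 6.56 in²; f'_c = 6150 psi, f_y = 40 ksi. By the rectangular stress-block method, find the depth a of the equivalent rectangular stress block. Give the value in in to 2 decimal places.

a ≈ 2.45 in

T = A_s f_y = 6.56 × 40 = 262.4 kips.
a = T/(0.85 f'_c b) = 262.4/(0.85 × 6.15 × 20.5) = 2.45 in.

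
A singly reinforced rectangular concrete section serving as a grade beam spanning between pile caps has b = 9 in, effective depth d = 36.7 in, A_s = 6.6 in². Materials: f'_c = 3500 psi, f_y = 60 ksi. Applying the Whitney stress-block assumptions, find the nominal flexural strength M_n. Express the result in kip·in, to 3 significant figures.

T = A_s f_y = 6.6 × 60 = 396 kips.
a = T/(0.85 f'_c b) = 396/(0.85 × 3.5 × 9) = 14.790 in.
M_n = T(d − a/2) = 396 × (36.7 − 7.395) = 11604.8 kip·in.

M_n ≈ 11600 kip·in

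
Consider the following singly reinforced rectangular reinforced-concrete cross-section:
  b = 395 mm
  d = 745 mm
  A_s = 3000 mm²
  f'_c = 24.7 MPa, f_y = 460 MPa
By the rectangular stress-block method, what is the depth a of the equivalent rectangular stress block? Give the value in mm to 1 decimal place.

T = A_s f_y = 3000 × 460 = 1380000 N = 1380 kN.
Setting C = 0.85 f'_c a b equal to T: a = 1380000/(0.85 × 24.7 × 395) = 166.4 mm.

a ≈ 166.4 mm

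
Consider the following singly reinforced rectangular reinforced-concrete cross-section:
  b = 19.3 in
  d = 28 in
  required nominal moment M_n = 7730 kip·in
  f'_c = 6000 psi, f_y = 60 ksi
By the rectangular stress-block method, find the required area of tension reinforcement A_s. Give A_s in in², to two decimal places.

From M_n = 0.85 f'_c a b (d − a/2):
a = d − √(d² − 2M_n/(0.85 f'_c b)) = 28 − √(28² − 2 × 7730/(0.85 × 6 × 19.3)) = 2.961 in.
A_s = 0.85 f'_c a b / f_y = 0.85 × 6 × 2.961 × 19.3 / 60 = 4.858 in².

A_s ≈ 4.86 in²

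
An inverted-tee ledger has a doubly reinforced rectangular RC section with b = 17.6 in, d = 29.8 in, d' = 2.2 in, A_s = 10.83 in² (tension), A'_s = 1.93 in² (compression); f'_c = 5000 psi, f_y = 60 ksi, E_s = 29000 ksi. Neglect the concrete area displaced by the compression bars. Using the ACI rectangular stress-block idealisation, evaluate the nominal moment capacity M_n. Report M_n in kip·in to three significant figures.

Assume both steels yield.
a = (A_s − A'_s) f_y/(0.85 f'_c b) = (10.83 − 1.93) × 60/(0.85 × 5 × 17.6) = 7.139 in.
c = a/β₁ = 7.139/0.8 = 8.924 in; ε'_s = 0.003(c − d')/c = 0.0023 ≥ ε_y = 0.0021, so the compression steel yields.
M_n = (A_s − A'_s) f_y (d − a/2) + A'_s f_y (d − d') = 534 × (29.8 − 3.5695) + 115.8 × (29.8 − 2.2) = 14007.1 + 3196.1 = 17203.2 kip·in.

M_n ≈ 17200 kip·in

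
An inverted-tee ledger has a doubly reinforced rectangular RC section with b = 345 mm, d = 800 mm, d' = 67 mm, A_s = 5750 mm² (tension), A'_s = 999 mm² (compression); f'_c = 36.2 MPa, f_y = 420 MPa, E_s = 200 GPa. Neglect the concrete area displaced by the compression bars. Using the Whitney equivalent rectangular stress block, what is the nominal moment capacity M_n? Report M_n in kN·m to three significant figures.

M_n ≈ 1720 kN·m

Assume both tension and compression steel yield.
Net tension couple steel: A_s − A'_s = 4751 mm².
a = (A_s − A'_s) f_y / (0.85 f'_c b) = 1995420/(0.85 × 36.2 × 345) = 187.97 mm.
c = a/β₁ = 187.97/0.791 = 237.64 mm; ε'_s = 0.003(c − d')/c = 0.0022 ≥ f_y/E_s = 0.0021, so compression steel does yield.
M_n = (A_s − A'_s) f_y (d − a/2) + A'_s f_y (d − d') = [1995420 × (800 − 93.985) + 419580 × (800 − 67)] × 10⁻⁶ = 1408.80 + 307.55 = 1716.35 kN·m.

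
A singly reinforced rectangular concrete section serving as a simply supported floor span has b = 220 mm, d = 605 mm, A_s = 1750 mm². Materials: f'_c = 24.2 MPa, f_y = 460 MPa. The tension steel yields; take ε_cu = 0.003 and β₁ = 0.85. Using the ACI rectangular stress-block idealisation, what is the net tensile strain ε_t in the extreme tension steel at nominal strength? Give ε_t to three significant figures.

ε_t ≈ 0.00567

a = A_s f_y/(0.85 f'_c b) = 177.88 mm.
β₁ = 0.85, so c = a/β₁ = 177.88/0.85 = 209.27 mm.
From the linear strain diagram with ε_cu = 0.003: ε_t = 0.003 (d − c)/c = 0.003 × (605 − 209.27)/209.27 = 0.00567.
Since ε_t ≥ 0.005, the section is tension-controlled.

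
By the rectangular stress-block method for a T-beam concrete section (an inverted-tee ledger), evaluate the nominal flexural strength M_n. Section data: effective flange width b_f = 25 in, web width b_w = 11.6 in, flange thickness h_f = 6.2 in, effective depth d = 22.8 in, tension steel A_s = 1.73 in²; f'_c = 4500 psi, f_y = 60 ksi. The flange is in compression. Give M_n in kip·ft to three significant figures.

Tension: T = A_s f_y = 1.73 × 60 = 103.8 kips.
Try a within the flange: a = T/(0.85 f'_c b_f) = 103.8/(0.85 × 4.5 × 25) = 1.085 in.
Since a = 1.085 ≤ h_f = 6.2 in, the stress block lies entirely in the flange; analyse as a rectangular beam of width b_f.
M_n = T(d − a/2) = 103.8 × (22.8 − 0.5425) = 2310.3 kip·in.
M_n = 2310.3/12 = 192.53 kip·ft.

M_n ≈ 193 kip·ft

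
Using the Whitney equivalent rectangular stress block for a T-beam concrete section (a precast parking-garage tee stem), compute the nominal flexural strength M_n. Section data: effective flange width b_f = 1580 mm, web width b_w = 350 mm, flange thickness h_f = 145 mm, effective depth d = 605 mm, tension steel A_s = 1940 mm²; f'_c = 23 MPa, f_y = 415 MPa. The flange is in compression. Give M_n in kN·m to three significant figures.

M_n ≈ 477 kN·m

Tension: T = A_s f_y = 1940 × 415 = 805100 N.
Try a within the flange: a = T/(0.85 f'_c b_f) = 805100/(0.85 × 23 × 1580) = 26.06 mm.
Since a = 26.06 ≤ h_f = 145 mm, the stress block lies entirely in the flange; analyse as a rectangular beam of width b_f.
M_n = T(d − a/2) = 805100 × (605 − 13.03) = 476.60 × 10⁶ N·mm.
M_n = 476.60 kN·m.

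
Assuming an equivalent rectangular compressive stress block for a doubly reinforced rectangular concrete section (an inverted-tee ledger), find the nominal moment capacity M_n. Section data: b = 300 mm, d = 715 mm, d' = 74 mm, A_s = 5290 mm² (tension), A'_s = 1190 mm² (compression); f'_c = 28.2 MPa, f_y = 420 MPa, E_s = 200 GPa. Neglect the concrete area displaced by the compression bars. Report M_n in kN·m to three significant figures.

M_n ≈ 1350 kN·m

Assume both tension and compression steel yield.
Net tension couple steel: A_s − A'_s = 4100 mm².
a = (A_s − A'_s) f_y / (0.85 f'_c b) = 1722000/(0.85 × 28.2 × 300) = 239.47 mm.
c = a/β₁ = 239.47/0.849 = 282.06 mm; ε'_s = 0.003(c − d')/c = 0.0022 ≥ f_y/E_s = 0.0021, so compression steel does yield.
M_n = (A_s − A'_s) f_y (d − a/2) + A'_s f_y (d − d') = [1722000 × (715 − 119.735) + 499800 × (715 − 74)] × 10⁻⁶ = 1025.05 + 320.37 = 1345.42 kN·m.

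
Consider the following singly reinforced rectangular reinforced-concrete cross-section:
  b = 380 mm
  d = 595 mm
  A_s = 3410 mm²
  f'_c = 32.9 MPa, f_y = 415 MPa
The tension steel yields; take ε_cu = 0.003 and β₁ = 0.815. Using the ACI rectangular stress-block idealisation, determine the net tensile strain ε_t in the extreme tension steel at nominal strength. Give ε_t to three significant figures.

ε_t ≈ 0.00792

a = A_s f_y/(0.85 f'_c b) = 133.17 mm.
β₁ = 0.815, so c = a/β₁ = 133.17/0.815 = 163.40 mm.
From the linear strain diagram with ε_cu = 0.003: ε_t = 0.003 (d − c)/c = 0.003 × (595 − 163.40)/163.40 = 0.00792.
Since ε_t ≥ 0.005, the section is tension-controlled.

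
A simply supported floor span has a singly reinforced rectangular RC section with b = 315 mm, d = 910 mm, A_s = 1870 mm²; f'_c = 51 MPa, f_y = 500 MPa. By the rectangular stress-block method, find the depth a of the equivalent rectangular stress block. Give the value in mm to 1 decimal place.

T = A_s f_y = 1870 × 500 = 935000 N = 935 kN.
Setting C = 0.85 f'_c a b equal to T: a = 935000/(0.85 × 51 × 315) = 68.5 mm.

a ≈ 68.5 mm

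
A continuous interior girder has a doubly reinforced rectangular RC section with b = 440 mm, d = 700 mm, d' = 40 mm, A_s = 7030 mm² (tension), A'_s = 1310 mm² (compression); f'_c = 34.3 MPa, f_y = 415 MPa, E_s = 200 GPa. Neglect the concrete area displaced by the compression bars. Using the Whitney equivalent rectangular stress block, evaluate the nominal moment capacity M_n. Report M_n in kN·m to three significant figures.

Assume both tension and compression steel yield.
Net tension couple steel: A_s − A'_s = 5720 mm².
a = (A_s − A'_s) f_y / (0.85 f'_c b) = 2373800/(0.85 × 34.3 × 440) = 185.05 mm.
c = a/β₁ = 185.05/0.805 = 229.88 mm; ε'_s = 0.003(c − d')/c = 0.0025 ≥ f_y/E_s = 0.0021, so compression steel does yield.
M_n = (A_s − A'_s) f_y (d − a/2) + A'_s f_y (d − d') = [2373800 × (700 − 92.525) + 543650 × (700 − 40)] × 10⁻⁶ = 1442.02 + 358.81 = 1800.83 kN·m.

M_n ≈ 1800 kN·m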